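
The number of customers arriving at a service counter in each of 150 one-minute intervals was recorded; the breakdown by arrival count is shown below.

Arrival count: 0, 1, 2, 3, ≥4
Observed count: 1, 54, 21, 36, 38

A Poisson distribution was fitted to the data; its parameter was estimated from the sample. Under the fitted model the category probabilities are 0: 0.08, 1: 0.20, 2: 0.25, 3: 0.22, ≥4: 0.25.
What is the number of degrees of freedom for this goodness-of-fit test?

There are k = 5 categories and 1 parameter estimated from the data, so df = 5 − 1 − 1 = 3.

3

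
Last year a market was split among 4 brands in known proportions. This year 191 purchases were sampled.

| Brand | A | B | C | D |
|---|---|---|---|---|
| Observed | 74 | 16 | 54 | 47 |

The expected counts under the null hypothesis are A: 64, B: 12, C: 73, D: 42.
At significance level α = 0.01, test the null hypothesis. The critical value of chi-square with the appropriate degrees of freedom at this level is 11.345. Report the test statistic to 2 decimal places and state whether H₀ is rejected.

8.44; do not reject

χ² = (74−64)²/64 + (16−12)²/12 + (54−73)²/73 + (47−42)²/42
   = 1.563 + 1.333 + 4.945 + 0.595
Sum = 8.44
df = 3. Since 8.44 < 11.345, we do not reject H₀.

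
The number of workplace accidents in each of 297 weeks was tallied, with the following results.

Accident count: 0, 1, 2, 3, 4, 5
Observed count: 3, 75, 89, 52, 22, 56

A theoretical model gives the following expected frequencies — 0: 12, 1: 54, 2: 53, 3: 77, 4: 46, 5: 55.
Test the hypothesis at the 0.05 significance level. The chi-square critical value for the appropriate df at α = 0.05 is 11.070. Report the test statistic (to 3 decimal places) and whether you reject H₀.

χ² = (3−12)²/12 + (75−54)²/54 + (89−53)²/53 + (52−77)²/77 + (22−46)²/46 + (56−55)²/55
   = 6.7500 + 8.1667 + 24.4528 + 8.1169 + 12.5217 + 0.0182
Sum = 60.026
df = 5. Since 60.026 > 11.070, we reject H₀.

60.026; reject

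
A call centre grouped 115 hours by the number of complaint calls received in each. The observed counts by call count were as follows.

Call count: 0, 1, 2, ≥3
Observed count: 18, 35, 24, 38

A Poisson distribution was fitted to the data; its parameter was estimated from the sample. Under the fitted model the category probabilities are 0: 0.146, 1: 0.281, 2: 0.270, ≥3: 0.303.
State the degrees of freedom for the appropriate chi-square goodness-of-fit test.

2

There are k = 4 categories and 1 parameter estimated from the data, so df = 4 − 1 − 1 = 2.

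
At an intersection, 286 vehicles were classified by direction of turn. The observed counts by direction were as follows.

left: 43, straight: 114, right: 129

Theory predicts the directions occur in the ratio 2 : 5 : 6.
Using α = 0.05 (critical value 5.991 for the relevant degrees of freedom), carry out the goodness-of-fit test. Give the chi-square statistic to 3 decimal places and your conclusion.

0.236; do not reject

Ratio total = 13. Expected counts: 286×2/13 = 44, 286×5/13 = 110, 286×6/13 = 132.
cat           O        E   (O−E)²/E
left         43       44     0.0227
straight    114      110     0.1455
right       129      132     0.0682
Sum = 0.236
df = 2. Since 0.236 < 5.991, we do not reject H₀.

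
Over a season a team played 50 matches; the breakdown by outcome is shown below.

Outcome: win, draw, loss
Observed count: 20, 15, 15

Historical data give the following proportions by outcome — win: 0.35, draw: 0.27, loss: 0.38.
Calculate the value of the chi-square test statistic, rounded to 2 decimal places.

Expected counts E_i = n·p_i: 50×0.35 = 17.5, 50×0.27 = 13.5, 50×0.38 = 19.
cat         O        E   (O−E)²/E
win        20     17.5      0.357
draw       15     13.5      0.167
loss       15       19      0.842
Sum = 1.37

1.37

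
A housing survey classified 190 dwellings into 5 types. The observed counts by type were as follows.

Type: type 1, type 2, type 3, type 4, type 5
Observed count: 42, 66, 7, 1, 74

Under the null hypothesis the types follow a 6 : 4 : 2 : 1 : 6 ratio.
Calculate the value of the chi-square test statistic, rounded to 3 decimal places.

42.117

Ratio total = 19. Expected counts: 190×6/19 = 60, 190×4/19 = 40, 190×2/19 = 20, 190×1/19 = 10, 190×6/19 = 60.
χ² = (42−60)²/60 + (66−40)²/40 + (7−20)²/20 + (1−10)²/10 + (74−60)²/60
   = 5.4000 + 16.9000 + 8.4500 + 8.1000 + 3.2667
Sum = 42.117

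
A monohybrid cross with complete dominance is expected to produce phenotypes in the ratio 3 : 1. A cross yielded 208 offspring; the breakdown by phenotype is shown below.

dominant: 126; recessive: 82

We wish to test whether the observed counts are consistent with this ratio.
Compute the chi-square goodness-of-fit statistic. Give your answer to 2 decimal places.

Ratio total = 4. Expected counts: 208×3/4 = 156, 208×1/4 = 52.
dominant: (126 − 156)²/156 = 900/156 = 5.769
recessive: (82 − 52)²/52 = 900/52 = 17.308
Sum = 23.08

23.08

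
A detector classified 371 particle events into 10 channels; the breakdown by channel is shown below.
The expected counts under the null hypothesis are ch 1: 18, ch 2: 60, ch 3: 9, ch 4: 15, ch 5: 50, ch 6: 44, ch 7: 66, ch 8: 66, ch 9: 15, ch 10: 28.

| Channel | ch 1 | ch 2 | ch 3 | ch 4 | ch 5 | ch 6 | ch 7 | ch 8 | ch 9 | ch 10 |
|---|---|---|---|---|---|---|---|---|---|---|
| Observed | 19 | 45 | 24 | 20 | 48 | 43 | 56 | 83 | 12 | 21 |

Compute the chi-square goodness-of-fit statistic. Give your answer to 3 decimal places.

χ² = (19−18)²/18 + (45−60)²/60 + (24−9)²/9 + (20−15)²/15 + (48−50)²/50 + (43−44)²/44 + (56−66)²/66 + (83−66)²/66 + (12−15)²/15 + (21−28)²/28
   = 0.0556 + 3.7500 + 25.0000 + 1.6667 + 0.0800 + 0.0227 + 1.5152 + 4.3788 + 0.6000 + 1.7500
Sum = 38.819

38.819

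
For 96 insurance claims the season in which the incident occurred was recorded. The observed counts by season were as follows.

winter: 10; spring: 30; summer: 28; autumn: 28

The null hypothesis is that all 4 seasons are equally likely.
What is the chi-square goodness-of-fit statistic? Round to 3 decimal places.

Under H₀ each category has probability 1/4, so each expected count is 96/4 = 24.
cat         O        E   (O−E)²/E
winter     10       24     8.1667
spring     30       24     1.5000
summer     28       24     0.6667
autumn     28       24     0.6667
Sum = 11.000

11.000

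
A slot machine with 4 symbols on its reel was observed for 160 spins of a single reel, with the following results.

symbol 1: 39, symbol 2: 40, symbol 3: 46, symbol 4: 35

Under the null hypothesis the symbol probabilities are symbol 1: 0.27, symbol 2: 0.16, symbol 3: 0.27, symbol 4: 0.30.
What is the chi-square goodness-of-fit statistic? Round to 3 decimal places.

Expected counts E_i = n·p_i: 160×0.27 = 43.2, 160×0.16 = 25.6, 160×0.27 = 43.2, 160×0.30 = 48.
χ² = (39−43.2)²/43.2 + (40−25.6)²/25.6 + (46−43.2)²/43.2 + (35−48)²/48
   = 0.4083 + 8.1000 + 0.1815 + 3.5208
Sum = 12.211

12.211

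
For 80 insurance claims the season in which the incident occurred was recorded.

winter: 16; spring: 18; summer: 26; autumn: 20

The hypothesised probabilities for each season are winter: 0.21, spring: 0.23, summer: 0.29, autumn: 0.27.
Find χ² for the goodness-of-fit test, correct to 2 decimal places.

0.50

Expected counts E_i = n·p_i: 80×0.21 = 16.8, 80×0.23 = 18.4, 80×0.29 = 23.2, 80×0.27 = 21.6.
cat         O        E   (O−E)²/E
winter     16     16.8      0.038
spring     18     18.4      0.009
summer     26     23.2      0.338
autumn     20     21.6      0.119
Sum = 0.50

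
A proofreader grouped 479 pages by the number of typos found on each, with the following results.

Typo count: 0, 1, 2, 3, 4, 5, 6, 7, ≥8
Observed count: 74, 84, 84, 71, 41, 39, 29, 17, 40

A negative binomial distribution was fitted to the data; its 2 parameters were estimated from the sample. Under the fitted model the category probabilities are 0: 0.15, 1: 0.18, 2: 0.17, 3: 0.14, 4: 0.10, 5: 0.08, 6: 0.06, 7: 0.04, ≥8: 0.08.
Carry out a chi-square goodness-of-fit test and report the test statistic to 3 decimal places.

Expected counts E_i = n·p_i: 479×0.15 = 71.85, 479×0.18 = 86.22, 479×0.17 = 81.43, 479×0.14 = 67.06, 479×0.10 = 47.9, 479×0.08 = 38.32, 479×0.06 = 28.74, 479×0.04 = 19.16, 479×0.08 = 38.32.
χ² = (74−71.85)²/71.85 + (84−86.22)²/86.22 + (84−81.43)²/81.43 + (71−67.06)²/67.06 + (41−47.9)²/47.9 + (39−38.32)²/38.32 + (29−28.74)²/28.74 + (17−19.16)²/19.16 + (40−38.32)²/38.32
   = 0.0643 + 0.0572 + 0.0811 + 0.2315 + 0.9939 + 0.0121 + 0.0024 + 0.2435 + 0.0737
Sum = 1.760

1.760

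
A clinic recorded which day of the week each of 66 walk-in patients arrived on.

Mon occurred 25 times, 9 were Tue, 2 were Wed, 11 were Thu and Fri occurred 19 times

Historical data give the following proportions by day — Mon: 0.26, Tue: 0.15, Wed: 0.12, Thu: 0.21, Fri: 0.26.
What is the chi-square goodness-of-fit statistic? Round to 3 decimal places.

8.876

Expected counts E_i = n·p_i: 66×0.26 = 17.16, 66×0.15 = 9.9, 66×0.12 = 7.92, 66×0.21 = 13.86, 66×0.26 = 17.16.
Mon: (25 − 17.16)²/17.16 = 61.4656/17.16 = 3.5819
Tue: (9 − 9.9)²/9.9 = 0.81/9.9 = 0.0818
Wed: (2 − 7.92)²/7.92 = 35.0464/7.92 = 4.4251
Thu: (11 − 13.86)²/13.86 = 8.1796/13.86 = 0.5902
Fri: (19 − 17.16)²/17.16 = 3.3856/17.16 = 0.1973
Sum = 8.876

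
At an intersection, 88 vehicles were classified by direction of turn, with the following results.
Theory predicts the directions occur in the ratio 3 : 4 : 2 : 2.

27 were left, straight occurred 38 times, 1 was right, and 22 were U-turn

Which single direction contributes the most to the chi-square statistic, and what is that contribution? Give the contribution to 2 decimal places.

right, 14.06

Ratio total = 11. Expected counts: 88×3/11 = 24, 88×4/11 = 32, 88×2/11 = 16, 88×2/11 = 16.
χ² = (27−24)²/24 + (38−32)²/32 + (1−16)²/16 + (22−16)²/16
   = 0.375 + 1.125 + 14.063 + 2.250
The largest term is for right: 14.06.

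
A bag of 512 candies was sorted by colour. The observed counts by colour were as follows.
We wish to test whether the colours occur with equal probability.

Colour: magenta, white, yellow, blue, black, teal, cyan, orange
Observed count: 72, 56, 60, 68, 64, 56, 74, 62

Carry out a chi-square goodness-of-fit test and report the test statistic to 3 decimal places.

Under H₀ each category has probability 1/8, so each expected count is 512/8 = 64.
cat          O        E   (O−E)²/E
magenta     72       64     1.0000
white       56       64     1.0000
yellow      60       64     0.2500
blue        68       64     0.2500
black       64       64     0.0000
teal        56       64     1.0000
cyan        74       64     1.5625
orange      62       64     0.0625
Sum = 5.125

5.125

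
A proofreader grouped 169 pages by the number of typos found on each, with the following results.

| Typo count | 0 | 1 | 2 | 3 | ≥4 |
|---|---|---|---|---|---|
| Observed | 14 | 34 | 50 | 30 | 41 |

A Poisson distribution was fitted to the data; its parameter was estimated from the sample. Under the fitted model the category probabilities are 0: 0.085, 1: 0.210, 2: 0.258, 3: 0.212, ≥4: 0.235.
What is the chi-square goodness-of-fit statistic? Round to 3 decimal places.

Expected counts E_i = n·p_i: 169×0.085 = 14.365, 169×0.210 = 35.49, 169×0.258 = 43.602, 169×0.212 = 35.828, 169×0.235 = 39.715.
χ² = (14−14.365)²/14.365 + (34−35.49)²/35.49 + (50−43.602)²/43.602 + (30−35.828)²/35.828 + (41−39.715)²/39.715
   = 0.0093 + 0.0626 + 0.9388 + 0.9480 + 0.0416
Sum = 2.000

2.000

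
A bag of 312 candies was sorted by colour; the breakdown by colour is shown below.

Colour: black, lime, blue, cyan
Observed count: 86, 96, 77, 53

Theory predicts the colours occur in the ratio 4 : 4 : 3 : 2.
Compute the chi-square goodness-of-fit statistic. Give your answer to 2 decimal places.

1.91

Ratio total = 13. Expected counts: 312×4/13 = 96, 312×4/13 = 96, 312×3/13 = 72, 312×2/13 = 48.
χ² = (86−96)²/96 + (96−96)²/96 + (77−72)²/72 + (53−48)²/48
   = 1.042 + 0.000 + 0.347 + 0.521
Sum = 1.91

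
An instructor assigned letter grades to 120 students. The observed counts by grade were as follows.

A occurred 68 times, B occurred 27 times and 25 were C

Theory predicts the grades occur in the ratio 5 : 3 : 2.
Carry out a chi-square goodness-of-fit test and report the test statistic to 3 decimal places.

Ratio total = 10. Expected counts: 120×5/10 = 60, 120×3/10 = 36, 120×2/10 = 24.
A: (68 − 60)²/60 = 64/60 = 1.0667
B: (27 − 36)²/36 = 81/36 = 2.2500
C: (25 − 24)²/24 = 1/24 = 0.0417
Sum = 3.358

3.358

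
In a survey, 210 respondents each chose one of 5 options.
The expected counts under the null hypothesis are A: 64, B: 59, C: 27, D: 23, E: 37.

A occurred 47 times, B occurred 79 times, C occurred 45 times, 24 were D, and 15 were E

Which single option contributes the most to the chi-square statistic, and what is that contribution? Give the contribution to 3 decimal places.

A: (47 − 64)²/64 = 289/64 = 4.5156
B: (79 − 59)²/59 = 400/59 = 6.7797
C: (45 − 27)²/27 = 324/27 = 12.0000
D: (24 − 23)²/23 = 1/23 = 0.0435
E: (15 − 37)²/37 = 484/37 = 13.0811
The largest term is for E: 13.081.

E, 13.081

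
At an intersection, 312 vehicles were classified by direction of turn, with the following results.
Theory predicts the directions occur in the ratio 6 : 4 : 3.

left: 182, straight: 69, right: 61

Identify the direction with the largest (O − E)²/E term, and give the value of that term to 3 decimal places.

left, 10.028

Ratio total = 13. Expected counts: 312×6/13 = 144, 312×4/13 = 96, 312×3/13 = 72.
left: (182 − 144)²/144 = 1444/144 = 10.0278
straight: (69 − 96)²/96 = 729/96 = 7.5938
right: (61 − 72)²/72 = 121/72 = 1.6806
The largest term is for left: 10.028.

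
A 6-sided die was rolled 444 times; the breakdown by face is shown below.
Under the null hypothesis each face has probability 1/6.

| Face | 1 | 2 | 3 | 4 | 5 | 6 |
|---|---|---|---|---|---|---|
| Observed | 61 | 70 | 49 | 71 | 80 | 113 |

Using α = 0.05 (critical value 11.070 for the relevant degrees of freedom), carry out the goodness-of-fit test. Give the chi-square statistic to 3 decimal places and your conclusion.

32.108; reject

Expected count for each of the 6 categories: 444/6 = 74.
χ² = (61−74)²/74 + (70−74)²/74 + (49−74)²/74 + (71−74)²/74 + (80−74)²/74 + (113−74)²/74
   = 2.2838 + 0.2162 + 8.4459 + 0.1216 + 0.4865 + 20.5541
Sum = 32.108
df = 5. Since 32.108 > 11.070, we reject H₀.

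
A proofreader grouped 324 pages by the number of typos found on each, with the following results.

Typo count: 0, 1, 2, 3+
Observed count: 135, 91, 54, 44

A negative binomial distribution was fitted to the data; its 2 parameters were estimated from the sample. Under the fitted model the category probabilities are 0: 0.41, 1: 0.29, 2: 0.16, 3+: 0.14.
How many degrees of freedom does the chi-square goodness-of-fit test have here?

There are k = 4 categories and 2 parameters estimated from the data, so df = 4 − 1 − 2 = 1.

1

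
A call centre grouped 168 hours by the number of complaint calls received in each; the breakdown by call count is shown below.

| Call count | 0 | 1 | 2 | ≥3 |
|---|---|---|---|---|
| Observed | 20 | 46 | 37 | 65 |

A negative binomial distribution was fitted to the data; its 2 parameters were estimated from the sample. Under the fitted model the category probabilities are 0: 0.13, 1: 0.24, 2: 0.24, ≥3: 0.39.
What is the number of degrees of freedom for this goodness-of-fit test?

There are k = 4 categories and 2 parameters estimated from the data, so df = 4 − 1 − 2 = 1.

1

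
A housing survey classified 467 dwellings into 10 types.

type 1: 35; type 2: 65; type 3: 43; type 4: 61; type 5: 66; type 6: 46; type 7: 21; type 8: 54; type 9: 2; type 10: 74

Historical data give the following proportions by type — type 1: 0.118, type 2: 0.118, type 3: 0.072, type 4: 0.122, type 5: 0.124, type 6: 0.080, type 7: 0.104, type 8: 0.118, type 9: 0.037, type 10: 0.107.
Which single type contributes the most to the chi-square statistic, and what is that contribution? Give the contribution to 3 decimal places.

type 7, 15.648

Expected counts E_i = n·p_i: 467×0.118 = 55.106, 467×0.118 = 55.106, 467×0.072 = 33.624, 467×0.122 = 56.974, 467×0.124 = 57.908, 467×0.080 = 37.36, 467×0.104 = 48.568, 467×0.118 = 55.106, 467×0.037 = 17.279, 467×0.107 = 49.969.
cat          O        E   (O−E)²/E
type 1      35   55.106     7.3359
type 2      65   55.106     1.7764
type 3      43   33.624     2.6145
type 4      61   56.974     0.2845
type 5      66   57.908     1.1308
type 6      46    37.36     1.9981
type 7      21   48.568    15.6481
type 8      54   55.106     0.0222
type 9       2   17.279    13.5105
type 10     74   49.969    11.5569
The largest term is for type 7: 15.648.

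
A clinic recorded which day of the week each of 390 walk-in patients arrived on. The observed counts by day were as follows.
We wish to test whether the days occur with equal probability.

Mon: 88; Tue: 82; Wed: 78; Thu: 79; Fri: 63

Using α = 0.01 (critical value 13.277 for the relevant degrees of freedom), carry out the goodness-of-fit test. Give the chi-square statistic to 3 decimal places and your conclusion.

4.385; do not reject

Under H₀ each category has probability 1/5, so each expected count is 390/5 = 78.
Mon: (88 − 78)²/78 = 100/78 = 1.2821
Tue: (82 − 78)²/78 = 16/78 = 0.2051
Wed: (78 − 78)²/78 = 0/78 = 0.0000
Thu: (79 − 78)²/78 = 1/78 = 0.0128
Fri: (63 − 78)²/78 = 225/78 = 2.8846
Sum = 4.385
df = 4. Since 4.385 < 13.277, we do not reject H₀.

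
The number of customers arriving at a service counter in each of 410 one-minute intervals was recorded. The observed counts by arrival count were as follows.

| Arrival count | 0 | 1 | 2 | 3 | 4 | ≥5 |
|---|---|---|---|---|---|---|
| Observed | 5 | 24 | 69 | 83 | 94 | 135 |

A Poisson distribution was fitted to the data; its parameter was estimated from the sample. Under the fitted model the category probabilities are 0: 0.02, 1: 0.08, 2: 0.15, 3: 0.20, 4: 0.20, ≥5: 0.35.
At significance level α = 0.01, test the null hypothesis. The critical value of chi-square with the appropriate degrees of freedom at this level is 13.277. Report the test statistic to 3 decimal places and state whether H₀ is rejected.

Expected counts E_i = n·p_i: 410×0.02 = 8.2, 410×0.08 = 32.8, 410×0.15 = 61.5, 410×0.20 = 82, 410×0.20 = 82, 410×0.35 = 143.5.
0: (5 − 8.2)²/8.2 = 10.24/8.2 = 1.2488
1: (24 − 32.8)²/32.8 = 77.44/32.8 = 2.3610
2: (69 − 61.5)²/61.5 = 56.25/61.5 = 0.9146
3: (83 − 82)²/82 = 1/82 = 0.0122
4: (94 − 82)²/82 = 144/82 = 1.7561
≥5: (135 − 143.5)²/143.5 = 72.25/143.5 = 0.5035
Sum = 6.796
df = 4. Since 6.796 < 13.277, we do not reject H₀.

6.796; do not reject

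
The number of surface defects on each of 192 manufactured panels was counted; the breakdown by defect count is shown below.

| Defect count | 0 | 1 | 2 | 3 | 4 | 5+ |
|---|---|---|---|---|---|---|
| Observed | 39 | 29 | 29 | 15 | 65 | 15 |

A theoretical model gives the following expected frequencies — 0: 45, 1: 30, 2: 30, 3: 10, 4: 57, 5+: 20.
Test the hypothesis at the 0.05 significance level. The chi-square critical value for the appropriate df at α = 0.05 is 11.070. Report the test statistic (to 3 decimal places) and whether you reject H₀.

χ² = (39−45)²/45 + (29−30)²/30 + (29−30)²/30 + (15−10)²/10 + (65−57)²/57 + (15−20)²/20
   = 0.8000 + 0.0333 + 0.0333 + 2.5000 + 1.1228 + 1.2500
Sum = 5.739
df = 5. Since 5.739 < 11.070, we do not reject H₀.

5.739; do not reject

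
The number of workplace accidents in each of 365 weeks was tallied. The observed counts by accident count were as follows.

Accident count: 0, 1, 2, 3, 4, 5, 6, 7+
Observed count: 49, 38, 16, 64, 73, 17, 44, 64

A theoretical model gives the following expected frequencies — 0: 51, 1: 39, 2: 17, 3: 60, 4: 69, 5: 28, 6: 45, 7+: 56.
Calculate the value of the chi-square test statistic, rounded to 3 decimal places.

6.148

cat         O        E   (O−E)²/E
0          49       51     0.0784
1          38       39     0.0256
2          16       17     0.0588
3          64       60     0.2667
4          73       69     0.2319
5          17       28     4.3214
6          44       45     0.0222
7+         64       56     1.1429
Sum = 6.148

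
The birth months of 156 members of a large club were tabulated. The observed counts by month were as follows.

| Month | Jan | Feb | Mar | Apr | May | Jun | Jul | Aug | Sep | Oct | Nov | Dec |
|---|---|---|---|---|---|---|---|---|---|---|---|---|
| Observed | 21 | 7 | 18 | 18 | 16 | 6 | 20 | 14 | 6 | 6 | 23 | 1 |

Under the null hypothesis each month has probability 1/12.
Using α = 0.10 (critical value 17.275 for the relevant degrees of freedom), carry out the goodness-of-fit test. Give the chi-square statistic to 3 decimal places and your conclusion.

Expected count for each of the 12 categories: 156/12 = 13.
Jan: (21 − 13)²/13 = 64/13 = 4.9231
Feb: (7 − 13)²/13 = 36/13 = 2.7692
Mar: (18 − 13)²/13 = 25/13 = 1.9231
Apr: (18 − 13)²/13 = 25/13 = 1.9231
May: (16 − 13)²/13 = 9/13 = 0.6923
Jun: (6 − 13)²/13 = 49/13 = 3.7692
Jul: (20 − 13)²/13 = 49/13 = 3.7692
Aug: (14 − 13)²/13 = 1/13 = 0.0769
Sep: (6 − 13)²/13 = 49/13 = 3.7692
Oct: (6 − 13)²/13 = 49/13 = 3.7692
Nov: (23 − 13)²/13 = 100/13 = 7.6923
Dec: (1 − 13)²/13 = 144/13 = 11.0769
Sum = 46.154
df = 11. Since 46.154 > 17.275, we reject H₀.

46.154; reject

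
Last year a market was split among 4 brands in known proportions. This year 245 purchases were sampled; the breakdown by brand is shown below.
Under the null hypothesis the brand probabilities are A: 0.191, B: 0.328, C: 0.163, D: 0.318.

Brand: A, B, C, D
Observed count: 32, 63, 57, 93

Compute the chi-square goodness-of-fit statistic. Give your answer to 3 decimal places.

18.643

Expected counts E_i = n·p_i: 245×0.191 = 46.795, 245×0.328 = 80.36, 245×0.163 = 39.935, 245×0.318 = 77.91.
A: (32 − 46.795)²/46.795 = 218.892025/46.795 = 4.6777
B: (63 − 80.36)²/80.36 = 301.3696/80.36 = 3.7502
C: (57 − 39.935)²/39.935 = 291.214225/39.935 = 7.2922
D: (93 − 77.91)²/77.91 = 227.7081/77.91 = 2.9227
Sum = 18.643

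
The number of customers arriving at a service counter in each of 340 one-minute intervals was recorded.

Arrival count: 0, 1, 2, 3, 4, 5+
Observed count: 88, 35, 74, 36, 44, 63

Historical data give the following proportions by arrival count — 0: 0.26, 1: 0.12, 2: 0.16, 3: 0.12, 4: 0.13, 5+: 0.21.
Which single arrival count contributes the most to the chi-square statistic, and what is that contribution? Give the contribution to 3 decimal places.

2, 7.062

Expected counts E_i = n·p_i: 340×0.26 = 88.4, 340×0.12 = 40.8, 340×0.16 = 54.4, 340×0.12 = 40.8, 340×0.13 = 44.2, 340×0.21 = 71.4.
0: (88 − 88.4)²/88.4 = 0.16/88.4 = 0.0018
1: (35 − 40.8)²/40.8 = 33.64/40.8 = 0.8245
2: (74 − 54.4)²/54.4 = 384.16/54.4 = 7.0618
3: (36 − 40.8)²/40.8 = 23.04/40.8 = 0.5647
4: (44 − 44.2)²/44.2 = 0.04/44.2 = 0.0009
5+: (63 − 71.4)²/71.4 = 70.56/71.4 = 0.9882
The largest term is for 2: 7.062.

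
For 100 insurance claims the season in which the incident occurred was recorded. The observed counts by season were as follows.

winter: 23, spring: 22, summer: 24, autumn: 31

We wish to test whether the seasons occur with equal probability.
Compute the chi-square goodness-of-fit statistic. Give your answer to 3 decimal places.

2.000

Under H₀ each category has probability 1/4, so each expected count is 100/4 = 25.
winter: (23 − 25)²/25 = 4/25 = 0.1600
spring: (22 − 25)²/25 = 9/25 = 0.3600
summer: (24 − 25)²/25 = 1/25 = 0.0400
autumn: (31 − 25)²/25 = 36/25 = 1.4400
Sum = 2.000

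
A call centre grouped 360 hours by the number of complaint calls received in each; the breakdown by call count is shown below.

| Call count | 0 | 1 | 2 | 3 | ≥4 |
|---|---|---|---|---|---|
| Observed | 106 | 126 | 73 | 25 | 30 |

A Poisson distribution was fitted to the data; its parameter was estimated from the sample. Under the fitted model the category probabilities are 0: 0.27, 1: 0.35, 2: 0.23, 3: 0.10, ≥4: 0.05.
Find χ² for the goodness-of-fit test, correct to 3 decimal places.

13.318

Expected counts E_i = n·p_i: 360×0.27 = 97.2, 360×0.35 = 126, 360×0.23 = 82.8, 360×0.10 = 36, 360×0.05 = 18.
χ² = (106−97.2)²/97.2 + (126−126)²/126 + (73−82.8)²/82.8 + (25−36)²/36 + (30−18)²/18
   = 0.7967 + 0.0000 + 1.1599 + 3.3611 + 8.0000
Sum = 13.318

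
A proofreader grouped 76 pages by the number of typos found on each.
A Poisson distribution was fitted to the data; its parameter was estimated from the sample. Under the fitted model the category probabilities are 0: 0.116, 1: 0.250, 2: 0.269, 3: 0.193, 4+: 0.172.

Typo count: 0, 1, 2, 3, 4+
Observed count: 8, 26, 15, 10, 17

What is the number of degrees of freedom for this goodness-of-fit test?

There are k = 5 categories and 1 parameter estimated from the data, so df = 5 − 1 − 1 = 3.

3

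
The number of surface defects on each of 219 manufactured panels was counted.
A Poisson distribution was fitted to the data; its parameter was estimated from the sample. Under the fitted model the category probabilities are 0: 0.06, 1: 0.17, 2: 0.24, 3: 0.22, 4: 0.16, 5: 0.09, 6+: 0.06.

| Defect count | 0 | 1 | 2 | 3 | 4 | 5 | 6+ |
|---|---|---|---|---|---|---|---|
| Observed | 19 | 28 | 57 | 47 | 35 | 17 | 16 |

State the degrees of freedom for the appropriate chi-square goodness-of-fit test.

There are k = 7 categories and 1 parameter estimated from the data, so df = 7 − 1 − 1 = 5.

5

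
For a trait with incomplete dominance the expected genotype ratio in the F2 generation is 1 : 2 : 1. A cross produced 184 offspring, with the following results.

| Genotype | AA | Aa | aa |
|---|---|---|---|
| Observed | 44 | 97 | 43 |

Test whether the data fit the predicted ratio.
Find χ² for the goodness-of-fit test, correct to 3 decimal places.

0.554

Ratio total = 4. Expected counts: 184×1/4 = 46, 184×2/4 = 92, 184×1/4 = 46.
AA: (44 − 46)²/46 = 4/46 = 0.0870
Aa: (97 − 92)²/92 = 25/92 = 0.2717
aa: (43 − 46)²/46 = 9/46 = 0.1957
Sum = 0.554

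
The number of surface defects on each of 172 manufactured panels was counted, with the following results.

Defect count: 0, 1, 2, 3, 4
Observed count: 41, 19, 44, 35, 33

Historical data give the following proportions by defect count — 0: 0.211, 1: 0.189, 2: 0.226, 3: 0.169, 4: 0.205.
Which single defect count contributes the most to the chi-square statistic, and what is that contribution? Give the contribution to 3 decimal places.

Expected counts E_i = n·p_i: 172×0.211 = 36.292, 172×0.189 = 32.508, 172×0.226 = 38.872, 172×0.169 = 29.068, 172×0.205 = 35.26.
χ² = (41−36.292)²/36.292 + (19−32.508)²/32.508 + (44−38.872)²/38.872 + (35−29.068)²/29.068 + (33−35.26)²/35.26
   = 0.6107 + 5.6130 + 0.6765 + 1.2106 + 0.1449
The largest term is for 1: 5.613.

1, 5.613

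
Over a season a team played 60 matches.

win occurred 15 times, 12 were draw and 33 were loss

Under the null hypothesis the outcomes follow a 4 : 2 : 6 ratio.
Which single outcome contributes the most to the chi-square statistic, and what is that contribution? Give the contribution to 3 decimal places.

Ratio total = 12. Expected counts: 60×4/12 = 20, 60×2/12 = 10, 60×6/12 = 30.
win: (15 − 20)²/20 = 25/20 = 1.2500
draw: (12 − 10)²/10 = 4/10 = 0.4000
loss: (33 − 30)²/30 = 9/30 = 0.3000
The largest term is for win: 1.250.

win, 1.250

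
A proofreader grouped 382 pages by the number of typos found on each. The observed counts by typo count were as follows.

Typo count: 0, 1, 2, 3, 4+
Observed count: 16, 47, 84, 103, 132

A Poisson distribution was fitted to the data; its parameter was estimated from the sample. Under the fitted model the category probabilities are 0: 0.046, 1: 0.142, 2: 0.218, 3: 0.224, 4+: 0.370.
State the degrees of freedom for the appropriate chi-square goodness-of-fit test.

3

There are k = 5 categories and 1 parameter estimated from the data, so df = 5 − 1 − 1 = 3.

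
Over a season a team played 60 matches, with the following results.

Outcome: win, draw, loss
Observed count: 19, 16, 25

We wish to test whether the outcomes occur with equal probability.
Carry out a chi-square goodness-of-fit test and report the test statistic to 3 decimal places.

Expected count for each of the 3 categories: 60/3 = 20.
cat         O        E   (O−E)²/E
win        19       20     0.0500
draw       16       20     0.8000
loss       25       20     1.2500
Sum = 2.100

2.100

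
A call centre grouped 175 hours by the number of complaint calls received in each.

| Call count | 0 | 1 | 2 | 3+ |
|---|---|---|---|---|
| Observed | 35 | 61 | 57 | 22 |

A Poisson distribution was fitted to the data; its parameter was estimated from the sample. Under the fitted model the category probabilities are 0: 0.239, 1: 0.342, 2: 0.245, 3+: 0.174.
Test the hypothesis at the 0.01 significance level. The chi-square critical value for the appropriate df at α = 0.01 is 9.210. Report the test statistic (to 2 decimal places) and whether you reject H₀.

Expected counts E_i = n·p_i: 175×0.239 = 41.825, 175×0.342 = 59.85, 175×0.245 = 42.875, 175×0.174 = 30.45.
0: (35 − 41.825)²/41.825 = 46.580625/41.825 = 1.114
1: (61 − 59.85)²/59.85 = 1.3225/59.85 = 0.022
2: (57 − 42.875)²/42.875 = 199.515625/42.875 = 4.653
3+: (22 − 30.45)²/30.45 = 71.4025/30.45 = 2.345
Sum = 8.13
df = 2. Since 8.13 < 9.210, we do not reject H₀.

8.13; do not reject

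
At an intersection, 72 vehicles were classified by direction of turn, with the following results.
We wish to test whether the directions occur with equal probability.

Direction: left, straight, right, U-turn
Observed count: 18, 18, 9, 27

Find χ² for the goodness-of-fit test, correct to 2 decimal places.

Expected count for each of the 4 categories: 72/4 = 18.
χ² = (18−18)²/18 + (18−18)²/18 + (9−18)²/18 + (27−18)²/18
   = 0.000 + 0.000 + 4.500 + 4.500
Sum = 9.00

9.00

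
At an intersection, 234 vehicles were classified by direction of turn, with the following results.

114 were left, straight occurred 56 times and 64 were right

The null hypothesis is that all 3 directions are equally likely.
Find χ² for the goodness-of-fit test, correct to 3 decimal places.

25.333

Under H₀ each category has probability 1/3, so each expected count is 234/3 = 78.
left: (114 − 78)²/78 = 1296/78 = 16.6154
straight: (56 − 78)²/78 = 484/78 = 6.2051
right: (64 − 78)²/78 = 196/78 = 2.5128
Sum = 25.333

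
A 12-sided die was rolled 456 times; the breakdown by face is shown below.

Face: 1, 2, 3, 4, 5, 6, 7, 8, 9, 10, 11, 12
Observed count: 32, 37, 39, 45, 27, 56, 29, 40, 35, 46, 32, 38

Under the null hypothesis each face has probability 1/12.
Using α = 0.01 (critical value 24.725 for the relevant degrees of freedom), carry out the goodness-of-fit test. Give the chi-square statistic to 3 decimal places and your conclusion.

Under H₀ each category has probability 1/12, so each expected count is 456/12 = 38.
1: (32 − 38)²/38 = 36/38 = 0.9474
2: (37 − 38)²/38 = 1/38 = 0.0263
3: (39 − 38)²/38 = 1/38 = 0.0263
4: (45 − 38)²/38 = 49/38 = 1.2895
5: (27 − 38)²/38 = 121/38 = 3.1842
6: (56 − 38)²/38 = 324/38 = 8.5263
7: (29 − 38)²/38 = 81/38 = 2.1316
8: (40 − 38)²/38 = 4/38 = 0.1053
9: (35 − 38)²/38 = 9/38 = 0.2368
10: (46 − 38)²/38 = 64/38 = 1.6842
11: (32 − 38)²/38 = 36/38 = 0.9474
12: (38 − 38)²/38 = 0/38 = 0.0000
Sum = 19.105
df = 11. Since 19.105 < 24.725, we do not reject H₀.

19.105; do not reject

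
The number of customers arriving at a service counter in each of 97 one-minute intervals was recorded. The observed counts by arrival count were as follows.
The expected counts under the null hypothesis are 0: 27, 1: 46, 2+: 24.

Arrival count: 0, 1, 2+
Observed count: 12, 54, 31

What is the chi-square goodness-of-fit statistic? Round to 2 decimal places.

11.77

χ² = (12−27)²/27 + (54−46)²/46 + (31−24)²/24
   = 8.333 + 1.391 + 2.042
Sum = 11.77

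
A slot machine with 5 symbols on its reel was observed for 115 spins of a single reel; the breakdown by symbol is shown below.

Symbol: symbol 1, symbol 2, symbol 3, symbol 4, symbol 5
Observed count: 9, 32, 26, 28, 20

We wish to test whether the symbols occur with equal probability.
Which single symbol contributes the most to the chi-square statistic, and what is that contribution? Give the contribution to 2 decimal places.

symbol 1, 8.52

Under H₀ each category has probability 1/5, so each expected count is 115/5 = 23.
cat           O        E   (O−E)²/E
symbol 1      9       23      8.522
symbol 2     32       23      3.522
symbol 3     26       23      0.391
symbol 4     28       23      1.087
symbol 5     20       23      0.391
The largest term is for symbol 1: 8.52.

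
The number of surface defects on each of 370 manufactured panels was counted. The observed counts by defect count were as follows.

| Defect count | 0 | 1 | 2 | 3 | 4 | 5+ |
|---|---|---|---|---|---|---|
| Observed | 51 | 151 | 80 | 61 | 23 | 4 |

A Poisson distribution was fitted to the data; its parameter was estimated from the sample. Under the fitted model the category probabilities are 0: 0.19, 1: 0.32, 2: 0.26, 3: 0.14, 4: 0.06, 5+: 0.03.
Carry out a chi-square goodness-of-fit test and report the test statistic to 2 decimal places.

23.21

Expected counts E_i = n·p_i: 370×0.19 = 70.3, 370×0.32 = 118.4, 370×0.26 = 96.2, 370×0.14 = 51.8, 370×0.06 = 22.2, 370×0.03 = 11.1.
0: (51 − 70.3)²/70.3 = 372.49/70.3 = 5.299
1: (151 − 118.4)²/118.4 = 1062.76/118.4 = 8.976
2: (80 − 96.2)²/96.2 = 262.44/96.2 = 2.728
3: (61 − 51.8)²/51.8 = 84.64/51.8 = 1.634
4: (23 − 22.2)²/22.2 = 0.64/22.2 = 0.029
5+: (4 − 11.1)²/11.1 = 50.41/11.1 = 4.541
Sum = 23.21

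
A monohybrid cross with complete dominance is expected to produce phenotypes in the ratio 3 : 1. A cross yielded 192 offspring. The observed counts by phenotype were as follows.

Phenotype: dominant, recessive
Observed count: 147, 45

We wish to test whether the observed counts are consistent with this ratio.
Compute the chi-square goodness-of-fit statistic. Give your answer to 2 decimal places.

0.25

Ratio total = 4. Expected counts: 192×3/4 = 144, 192×1/4 = 48.
dominant: (147 − 144)²/144 = 9/144 = 0.063
recessive: (45 − 48)²/48 = 9/48 = 0.188
Sum = 0.25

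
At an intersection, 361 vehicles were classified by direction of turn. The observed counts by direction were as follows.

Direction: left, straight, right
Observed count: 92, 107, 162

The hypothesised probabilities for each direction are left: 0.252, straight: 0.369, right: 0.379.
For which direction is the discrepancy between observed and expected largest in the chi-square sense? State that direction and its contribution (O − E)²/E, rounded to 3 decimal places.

Expected counts E_i = n·p_i: 361×0.252 = 90.972, 361×0.369 = 133.209, 361×0.379 = 136.819.
χ² = (92−90.972)²/90.972 + (107−133.209)²/133.209 + (162−136.819)²/136.819
   = 0.0116 + 5.1566 + 4.6345
The largest term is for straight: 5.157.

straight, 5.157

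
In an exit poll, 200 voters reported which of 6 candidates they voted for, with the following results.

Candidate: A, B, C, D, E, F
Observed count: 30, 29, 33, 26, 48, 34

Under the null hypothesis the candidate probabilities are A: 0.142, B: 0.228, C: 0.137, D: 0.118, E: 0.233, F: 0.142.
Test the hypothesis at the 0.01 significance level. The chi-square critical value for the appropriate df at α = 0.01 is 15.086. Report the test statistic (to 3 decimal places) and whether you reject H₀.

8.668; do not reject

Expected counts E_i = n·p_i: 200×0.142 = 28.4, 200×0.228 = 45.6, 200×0.137 = 27.4, 200×0.118 = 23.6, 200×0.233 = 46.6, 200×0.142 = 28.4.
cat         O        E   (O−E)²/E
A          30     28.4     0.0901
B          29     45.6     6.0430
C          33     27.4     1.1445
D          26     23.6     0.2441
E          48     46.6     0.0421
F          34     28.4     1.1042
Sum = 8.668
df = 5. Since 8.668 < 15.086, we do not reject H₀.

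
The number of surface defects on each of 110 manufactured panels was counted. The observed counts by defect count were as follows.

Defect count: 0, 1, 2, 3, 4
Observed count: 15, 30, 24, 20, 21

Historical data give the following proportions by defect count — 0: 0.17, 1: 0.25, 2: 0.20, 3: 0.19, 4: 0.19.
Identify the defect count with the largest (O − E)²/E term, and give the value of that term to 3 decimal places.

0, 0.732

Expected counts E_i = n·p_i: 110×0.17 = 18.7, 110×0.25 = 27.5, 110×0.20 = 22, 110×0.19 = 20.9, 110×0.19 = 20.9.
cat         O        E   (O−E)²/E
0          15     18.7     0.7321
1          30     27.5     0.2273
2          24       22     0.1818
3          20     20.9     0.0388
4          21     20.9     0.0005
The largest term is for 0: 0.732.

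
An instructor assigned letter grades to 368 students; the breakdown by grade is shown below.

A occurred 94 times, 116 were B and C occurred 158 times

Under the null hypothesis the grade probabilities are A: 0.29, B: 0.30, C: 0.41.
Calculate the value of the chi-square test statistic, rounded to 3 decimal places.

Expected counts E_i = n·p_i: 368×0.29 = 106.72, 368×0.30 = 110.4, 368×0.41 = 150.88.
A: (94 − 106.72)²/106.72 = 161.7984/106.72 = 1.5161
B: (116 − 110.4)²/110.4 = 31.36/110.4 = 0.2841
C: (158 − 150.88)²/150.88 = 50.6944/150.88 = 0.3360
Sum = 2.136

2.136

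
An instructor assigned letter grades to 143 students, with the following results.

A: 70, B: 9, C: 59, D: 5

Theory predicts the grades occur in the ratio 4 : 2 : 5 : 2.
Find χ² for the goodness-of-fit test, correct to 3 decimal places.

36.473

Ratio total = 13. Expected counts: 143×4/13 = 44, 143×2/13 = 22, 143×5/13 = 55, 143×2/13 = 22.
χ² = (70−44)²/44 + (9−22)²/22 + (59−55)²/55 + (5−22)²/22
   = 15.3636 + 7.6818 + 0.2909 + 13.1364
Sum = 36.473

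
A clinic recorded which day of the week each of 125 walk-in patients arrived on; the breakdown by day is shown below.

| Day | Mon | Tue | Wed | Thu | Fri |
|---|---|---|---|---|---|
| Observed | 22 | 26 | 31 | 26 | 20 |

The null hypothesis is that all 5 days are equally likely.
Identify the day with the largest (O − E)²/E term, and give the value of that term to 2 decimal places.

Expected count for each of the 5 categories: 125/5 = 25.
Mon: (22 − 25)²/25 = 9/25 = 0.360
Tue: (26 − 25)²/25 = 1/25 = 0.040
Wed: (31 − 25)²/25 = 36/25 = 1.440
Thu: (26 − 25)²/25 = 1/25 = 0.040
Fri: (20 − 25)²/25 = 25/25 = 1.000
The largest term is for Wed: 1.44.

Wed, 1.44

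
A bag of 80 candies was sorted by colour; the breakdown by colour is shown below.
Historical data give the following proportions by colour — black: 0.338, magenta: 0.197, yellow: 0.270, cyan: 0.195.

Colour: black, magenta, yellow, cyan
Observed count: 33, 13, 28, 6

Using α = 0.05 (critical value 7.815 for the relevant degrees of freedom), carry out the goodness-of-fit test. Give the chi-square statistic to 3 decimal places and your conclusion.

Expected counts E_i = n·p_i: 80×0.338 = 27.04, 80×0.197 = 15.76, 80×0.270 = 21.6, 80×0.195 = 15.6.
χ² = (33−27.04)²/27.04 + (13−15.76)²/15.76 + (28−21.6)²/21.6 + (6−15.6)²/15.6
   = 1.3137 + 0.4834 + 1.8963 + 5.9077
Sum = 9.601
df = 3. Since 9.601 > 7.815, we reject H₀.

9.601; reject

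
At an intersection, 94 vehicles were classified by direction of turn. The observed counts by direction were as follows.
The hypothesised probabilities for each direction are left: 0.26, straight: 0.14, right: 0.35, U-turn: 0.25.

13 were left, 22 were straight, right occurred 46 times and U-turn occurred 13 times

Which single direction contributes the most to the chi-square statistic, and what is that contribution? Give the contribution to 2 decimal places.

Expected counts E_i = n·p_i: 94×0.26 = 24.44, 94×0.14 = 13.16, 94×0.35 = 32.9, 94×0.25 = 23.5.
cat           O        E   (O−E)²/E
left         13    24.44      5.355
straight     22    13.16      5.938
right        46     32.9      5.216
U-turn       13     23.5      4.691
The largest term is for straight: 5.94.

straight, 5.94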